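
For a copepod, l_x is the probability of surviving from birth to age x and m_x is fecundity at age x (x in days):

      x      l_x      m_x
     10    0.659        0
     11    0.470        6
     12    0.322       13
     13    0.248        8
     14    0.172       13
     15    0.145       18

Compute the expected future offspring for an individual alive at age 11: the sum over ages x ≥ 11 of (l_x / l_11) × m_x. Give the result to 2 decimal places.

29.44

l_11 = 0.470. Conditional survival from age 11 to x is l_x / l_11.
  x=11: (0.470/0.470) × 6 = 6.0000
  x=12: (0.322/0.470) × 13 = 8.9064
  x=13: (0.248/0.470) × 8 = 4.2213
  x=14: (0.172/0.470) × 13 = 4.7574
  x=15: (0.145/0.470) × 18 = 5.5532
Sum = 6.0000 + 8.9064 + 4.2213 + 4.7574 + 5.5532 = 29.4383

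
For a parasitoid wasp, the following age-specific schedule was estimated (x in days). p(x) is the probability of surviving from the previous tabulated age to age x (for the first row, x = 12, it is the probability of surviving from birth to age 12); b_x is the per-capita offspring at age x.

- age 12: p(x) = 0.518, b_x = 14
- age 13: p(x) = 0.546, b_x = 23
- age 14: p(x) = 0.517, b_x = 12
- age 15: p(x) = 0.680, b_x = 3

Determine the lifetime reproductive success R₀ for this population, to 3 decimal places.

15.810

Survivorship from birth: l_x = p_12·p_13·…·p_x.
  l_12 = 0.51800
  l_13 = 0.28283
  l_14 = 0.14622
  l_15 = 0.09943
R₀ = Σ l_x b_x:
  age 12: 0.51800 × 14 = 7.2520
  age 13: 0.28283 × 23 = 6.5051
  age 14: 0.14622 × 12 = 1.7546
  age 15: 0.09943 × 3 = 0.2983
R₀ = 7.2520 + 6.5051 + 1.7546 + 0.2983 = 15.8100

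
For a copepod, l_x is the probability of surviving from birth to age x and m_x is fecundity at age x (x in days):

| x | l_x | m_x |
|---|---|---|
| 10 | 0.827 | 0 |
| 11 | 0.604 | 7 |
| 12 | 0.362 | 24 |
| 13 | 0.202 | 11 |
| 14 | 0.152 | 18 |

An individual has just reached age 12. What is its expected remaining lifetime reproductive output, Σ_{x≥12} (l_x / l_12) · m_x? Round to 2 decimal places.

l_12 = 0.362. Conditional survival from age 12 to x is l_x / l_12.
  x=12: (0.362/0.362) × 24 = 24.0000
  x=13: (0.202/0.362) × 11 = 6.1381
  x=14: (0.152/0.362) × 18 = 7.5580
Sum = 24.0000 + 6.1381 + 7.5580 = 37.6961

37.70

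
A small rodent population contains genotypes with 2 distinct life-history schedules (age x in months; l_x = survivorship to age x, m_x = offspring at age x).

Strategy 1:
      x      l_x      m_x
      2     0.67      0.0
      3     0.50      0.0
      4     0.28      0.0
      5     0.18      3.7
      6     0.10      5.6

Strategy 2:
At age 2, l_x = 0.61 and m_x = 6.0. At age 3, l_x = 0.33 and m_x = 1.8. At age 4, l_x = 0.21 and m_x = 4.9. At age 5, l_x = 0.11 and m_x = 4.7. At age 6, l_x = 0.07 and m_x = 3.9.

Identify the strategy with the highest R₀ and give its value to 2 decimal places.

Strategy 1: R₀ = 0.67×0.0 + 0.50×0.0 + 0.28×0.0 + 0.18×3.7 + 0.10×5.6 = 1.2260
Strategy 2: R₀ = 0.61×6.0 + 0.33×1.8 + 0.21×4.9 + 0.11×4.7 + 0.07×3.9 = 6.0730
Highest R₀: strategy 2 with 6.0730.

6.07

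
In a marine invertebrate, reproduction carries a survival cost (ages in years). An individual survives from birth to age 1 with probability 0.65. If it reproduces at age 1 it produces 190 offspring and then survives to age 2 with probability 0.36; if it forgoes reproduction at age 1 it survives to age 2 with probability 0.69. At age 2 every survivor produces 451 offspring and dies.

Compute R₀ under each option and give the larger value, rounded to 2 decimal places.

229.03

breed at age 1: R₀ = 0.65 × (190 + 0.36 × 451) = 0.65 × 352.3600 = 229.0340
delay to age 2: R₀ = 0.65 × (0.69 × 451) = 0.65 × 311.1900 = 202.2735
Higher: breed at age 1 (229.0340).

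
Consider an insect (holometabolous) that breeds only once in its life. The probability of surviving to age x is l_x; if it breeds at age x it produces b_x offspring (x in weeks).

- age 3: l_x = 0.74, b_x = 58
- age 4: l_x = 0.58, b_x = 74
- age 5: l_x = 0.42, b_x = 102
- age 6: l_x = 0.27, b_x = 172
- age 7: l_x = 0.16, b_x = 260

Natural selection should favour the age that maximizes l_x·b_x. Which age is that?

6

Expected offspring if breeding at age x = l_x × b_x:
  age 3: 0.74 × 58 = 42.920
  age 4: 0.58 × 74 = 42.920
  age 5: 0.42 × 102 = 42.840
  age 6: 0.27 × 172 = 46.440
  age 7: 0.16 × 260 = 41.600
Maximum at age 6 (46.440).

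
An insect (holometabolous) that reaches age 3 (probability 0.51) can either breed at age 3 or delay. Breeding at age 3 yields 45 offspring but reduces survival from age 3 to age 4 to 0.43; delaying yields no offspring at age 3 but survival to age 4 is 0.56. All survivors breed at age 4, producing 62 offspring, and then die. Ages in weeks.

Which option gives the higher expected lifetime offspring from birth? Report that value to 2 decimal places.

36.55

breed at age 3: R₀ = 0.51 × (45 + 0.43 × 62) = 0.51 × 71.6600 = 36.5466
delay to age 4: R₀ = 0.51 × (0.56 × 62) = 0.51 × 34.7200 = 17.7072
Higher: breed at age 3 (36.5466).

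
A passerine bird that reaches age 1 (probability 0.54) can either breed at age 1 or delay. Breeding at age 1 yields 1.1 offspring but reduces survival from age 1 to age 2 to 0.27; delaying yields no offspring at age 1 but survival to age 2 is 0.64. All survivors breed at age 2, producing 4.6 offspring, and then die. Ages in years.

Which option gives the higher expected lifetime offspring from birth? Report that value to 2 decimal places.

1.59

breed at age 1: R₀ = 0.54 × (1.1 + 0.27 × 4.6) = 0.54 × 2.3420 = 1.2647
delay to age 2: R₀ = 0.54 × (0.64 × 4.6) = 0.54 × 2.9440 = 1.5898
Higher: delay to age 2 (1.5898).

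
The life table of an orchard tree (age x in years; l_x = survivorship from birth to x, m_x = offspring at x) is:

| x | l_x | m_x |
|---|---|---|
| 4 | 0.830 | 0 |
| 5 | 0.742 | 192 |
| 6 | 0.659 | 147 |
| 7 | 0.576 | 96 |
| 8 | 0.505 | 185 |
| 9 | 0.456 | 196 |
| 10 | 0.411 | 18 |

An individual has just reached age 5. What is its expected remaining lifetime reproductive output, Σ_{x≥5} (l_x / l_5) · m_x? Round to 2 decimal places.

653.41

l_5 = 0.742. Conditional survival from age 5 to x is l_x / l_5.
  x=5: (0.742/0.742) × 192 = 192.0000
  x=6: (0.659/0.742) × 147 = 130.5566
  x=7: (0.576/0.742) × 96 = 74.5229
  x=8: (0.505/0.742) × 185 = 125.9097
  x=9: (0.456/0.742) × 196 = 120.4528
  x=10: (0.411/0.742) × 18 = 9.9704
Sum = 192.0000 + 130.5566 + 74.5229 + 125.9097 + 120.4528 + 9.9704 = 653.4124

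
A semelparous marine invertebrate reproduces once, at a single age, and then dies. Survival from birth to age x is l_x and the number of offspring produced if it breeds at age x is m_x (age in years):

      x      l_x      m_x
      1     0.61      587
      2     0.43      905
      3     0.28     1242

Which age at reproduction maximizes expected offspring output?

2

Expected offspring if breeding at age x = l_x × m_x:
  age 1: 0.61 × 587 = 358.070
  age 2: 0.43 × 905 = 389.150
  age 3: 0.28 × 1242 = 347.760
Maximum at age 2 (389.150).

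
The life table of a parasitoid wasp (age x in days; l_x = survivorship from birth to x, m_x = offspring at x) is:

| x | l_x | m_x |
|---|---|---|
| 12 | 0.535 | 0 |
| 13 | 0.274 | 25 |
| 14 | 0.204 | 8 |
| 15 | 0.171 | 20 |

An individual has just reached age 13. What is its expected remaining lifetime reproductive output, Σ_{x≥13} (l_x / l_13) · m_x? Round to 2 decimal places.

43.44

l_13 = 0.274. Conditional survival from age 13 to x is l_x / l_13.
  x=13: (0.274/0.274) × 25 = 25.0000
  x=14: (0.204/0.274) × 8 = 5.9562
  x=15: (0.171/0.274) × 20 = 12.4818
Sum = 25.0000 + 5.9562 + 12.4818 = 43.4380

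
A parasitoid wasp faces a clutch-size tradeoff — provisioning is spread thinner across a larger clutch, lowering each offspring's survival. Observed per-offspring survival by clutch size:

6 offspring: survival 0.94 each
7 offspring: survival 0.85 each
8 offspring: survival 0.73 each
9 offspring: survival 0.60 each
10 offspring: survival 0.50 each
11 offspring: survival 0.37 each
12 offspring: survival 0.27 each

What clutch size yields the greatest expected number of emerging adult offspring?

7

Expected emerging adult offspring = c × s(c):
  c=6: 6 × 0.94 = 5.640
  c=7: 7 × 0.85 = 5.950
  c=8: 8 × 0.73 = 5.840
  c=9: 9 × 0.60 = 5.400
  c=10: 10 × 0.50 = 5.000
  c=11: 11 × 0.37 = 4.070
  c=12: 12 × 0.27 = 3.240
Maximum at c = 7 (5.950 emerging adult offspring).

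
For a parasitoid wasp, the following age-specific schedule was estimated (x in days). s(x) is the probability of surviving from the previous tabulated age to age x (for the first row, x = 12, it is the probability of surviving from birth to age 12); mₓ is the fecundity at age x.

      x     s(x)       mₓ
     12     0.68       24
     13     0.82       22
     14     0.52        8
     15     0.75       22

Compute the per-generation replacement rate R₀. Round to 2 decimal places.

Survivorship from birth: l_x = s_12·s_13·…·s_x.
  l_12 = 0.68000
  l_13 = 0.55760
  l_14 = 0.28995
  l_15 = 0.21746
R₀ = Σ l_x mₓ:
  age 12: 0.68000 × 24 = 16.3200
  age 13: 0.55760 × 22 = 12.2672
  age 14: 0.28995 × 8 = 2.3196
  age 15: 0.21746 × 22 = 4.7841
R₀ = 16.3200 + 12.2672 + 2.3196 + 4.7841 = 35.6909

35.69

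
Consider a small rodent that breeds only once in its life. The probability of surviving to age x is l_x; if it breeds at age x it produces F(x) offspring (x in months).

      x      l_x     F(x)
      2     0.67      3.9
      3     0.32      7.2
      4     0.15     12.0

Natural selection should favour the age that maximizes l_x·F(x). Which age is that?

2

Expected offspring if breeding at age x = l_x × F(x):
  age 2: 0.67 × 3.9 = 2.613
  age 3: 0.32 × 7.2 = 2.304
  age 4: 0.15 × 12.0 = 1.800
Maximum at age 2 (2.613).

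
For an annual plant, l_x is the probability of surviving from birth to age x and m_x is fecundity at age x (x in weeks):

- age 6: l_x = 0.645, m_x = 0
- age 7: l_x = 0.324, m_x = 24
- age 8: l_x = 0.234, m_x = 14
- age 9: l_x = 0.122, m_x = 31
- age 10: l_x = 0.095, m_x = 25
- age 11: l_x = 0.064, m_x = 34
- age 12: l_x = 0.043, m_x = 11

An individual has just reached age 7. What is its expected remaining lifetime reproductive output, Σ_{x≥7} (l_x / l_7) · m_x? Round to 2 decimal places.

l_7 = 0.324. Conditional survival from age 7 to x is l_x / l_7.
  x=7: (0.324/0.324) × 24 = 24.0000
  x=8: (0.234/0.324) × 14 = 10.1111
  x=9: (0.122/0.324) × 31 = 11.6728
  x=10: (0.095/0.324) × 25 = 7.3302
  x=11: (0.064/0.324) × 34 = 6.7160
  x=12: (0.043/0.324) × 11 = 1.4599
Sum = 24.0000 + 10.1111 + 11.6728 + 7.3302 + 6.7160 + 1.4599 = 61.2901

61.29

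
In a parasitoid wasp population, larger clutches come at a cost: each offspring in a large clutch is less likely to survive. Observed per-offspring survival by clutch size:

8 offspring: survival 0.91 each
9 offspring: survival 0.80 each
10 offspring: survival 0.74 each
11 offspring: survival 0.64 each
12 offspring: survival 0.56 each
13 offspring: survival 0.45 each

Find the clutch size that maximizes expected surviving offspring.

Expected surviving offspring = c × s(c):
  c=8: 8 × 0.91 = 7.280
  c=9: 9 × 0.80 = 7.200
  c=10: 10 × 0.74 = 7.400
  c=11: 11 × 0.64 = 7.040
  c=12: 12 × 0.56 = 6.720
  c=13: 13 × 0.45 = 5.850
Maximum at c = 10 (7.400 surviving offspring).

10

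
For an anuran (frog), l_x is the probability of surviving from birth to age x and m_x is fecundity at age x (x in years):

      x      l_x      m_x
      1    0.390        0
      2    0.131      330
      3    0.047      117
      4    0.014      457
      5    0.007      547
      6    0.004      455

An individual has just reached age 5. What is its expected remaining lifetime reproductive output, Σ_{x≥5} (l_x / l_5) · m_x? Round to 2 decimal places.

l_5 = 0.007. Conditional survival from age 5 to x is l_x / l_5.
  x=5: (0.007/0.007) × 547 = 547.0000
  x=6: (0.004/0.007) × 455 = 260.0000
Sum = 547.0000 + 260.0000 = 807.0000

807.00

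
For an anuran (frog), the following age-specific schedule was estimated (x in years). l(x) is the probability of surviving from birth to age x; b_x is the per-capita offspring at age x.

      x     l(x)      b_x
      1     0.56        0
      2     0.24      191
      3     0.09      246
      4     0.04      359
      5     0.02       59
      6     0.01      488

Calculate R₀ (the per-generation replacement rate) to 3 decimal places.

R₀ = Σ l(x) b_x:
  age 1: 0.56 × 0 = 0.0000
  age 2: 0.24 × 191 = 45.8400
  age 3: 0.09 × 246 = 22.1400
  age 4: 0.04 × 359 = 14.3600
  age 5: 0.02 × 59 = 1.1800
  age 6: 0.01 × 488 = 4.8800
R₀ = 0.0000 + 45.8400 + 22.1400 + 14.3600 + 1.1800 + 4.8800 = 88.4000

88.400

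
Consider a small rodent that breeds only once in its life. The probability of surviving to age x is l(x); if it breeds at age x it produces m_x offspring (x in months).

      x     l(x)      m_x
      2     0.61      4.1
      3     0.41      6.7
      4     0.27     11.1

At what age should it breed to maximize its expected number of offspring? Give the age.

Expected offspring if breeding at age x = l(x) × m_x:
  age 2: 0.61 × 4.1 = 2.501
  age 3: 0.41 × 6.7 = 2.747
  age 4: 0.27 × 11.1 = 2.997
Maximum at age 4 (2.997).

4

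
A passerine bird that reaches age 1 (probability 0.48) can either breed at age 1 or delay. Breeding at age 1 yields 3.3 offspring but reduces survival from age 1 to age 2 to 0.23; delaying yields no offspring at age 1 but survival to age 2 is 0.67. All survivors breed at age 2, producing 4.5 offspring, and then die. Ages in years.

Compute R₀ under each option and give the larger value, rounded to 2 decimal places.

2.08

breed at age 1: R₀ = 0.48 × (3.3 + 0.23 × 4.5) = 0.48 × 4.3350 = 2.0808
delay to age 2: R₀ = 0.48 × (0.67 × 4.5) = 0.48 × 3.0150 = 1.4472
Higher: breed at age 1 (2.0808).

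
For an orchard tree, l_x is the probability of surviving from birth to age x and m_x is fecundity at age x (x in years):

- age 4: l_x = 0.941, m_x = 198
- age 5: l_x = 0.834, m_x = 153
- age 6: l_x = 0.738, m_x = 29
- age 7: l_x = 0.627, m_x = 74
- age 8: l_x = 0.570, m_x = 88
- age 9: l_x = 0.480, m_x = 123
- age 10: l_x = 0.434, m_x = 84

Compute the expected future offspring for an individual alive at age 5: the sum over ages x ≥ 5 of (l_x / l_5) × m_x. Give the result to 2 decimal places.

l_5 = 0.834. Conditional survival from age 5 to x is l_x / l_5.
  x=5: (0.834/0.834) × 153 = 153.0000
  x=6: (0.738/0.834) × 29 = 25.6619
  x=7: (0.627/0.834) × 74 = 55.6331
  x=8: (0.570/0.834) × 88 = 60.1439
  x=9: (0.480/0.834) × 123 = 70.7914
  x=10: (0.434/0.834) × 84 = 43.7122
Sum = 153.0000 + 25.6619 + 55.6331 + 60.1439 + 70.7914 + 43.7122 = 408.9424

408.94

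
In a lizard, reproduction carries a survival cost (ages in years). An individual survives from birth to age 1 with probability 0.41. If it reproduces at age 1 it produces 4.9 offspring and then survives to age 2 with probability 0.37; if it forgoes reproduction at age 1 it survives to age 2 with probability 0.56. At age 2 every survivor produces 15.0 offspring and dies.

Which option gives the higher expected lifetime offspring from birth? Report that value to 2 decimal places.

4.28

breed at age 1: R₀ = 0.41 × (4.9 + 0.37 × 15.0) = 0.41 × 10.4500 = 4.2845
delay to age 2: R₀ = 0.41 × (0.56 × 15.0) = 0.41 × 8.4000 = 3.4440
Higher: breed at age 1 (4.2845).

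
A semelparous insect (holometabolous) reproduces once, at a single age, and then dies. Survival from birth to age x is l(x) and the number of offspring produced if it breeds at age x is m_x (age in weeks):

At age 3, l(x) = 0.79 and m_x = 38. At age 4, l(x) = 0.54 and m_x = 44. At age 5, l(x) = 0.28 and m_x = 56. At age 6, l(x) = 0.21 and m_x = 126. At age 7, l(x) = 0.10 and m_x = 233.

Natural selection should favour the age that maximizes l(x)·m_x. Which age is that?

Expected offspring if breeding at age x = l(x) × m_x:
  age 3: 0.79 × 38 = 30.020
  age 4: 0.54 × 44 = 23.760
  age 5: 0.28 × 56 = 15.680
  age 6: 0.21 × 126 = 26.460
  age 7: 0.10 × 233 = 23.300
Maximum at age 3 (30.020).

3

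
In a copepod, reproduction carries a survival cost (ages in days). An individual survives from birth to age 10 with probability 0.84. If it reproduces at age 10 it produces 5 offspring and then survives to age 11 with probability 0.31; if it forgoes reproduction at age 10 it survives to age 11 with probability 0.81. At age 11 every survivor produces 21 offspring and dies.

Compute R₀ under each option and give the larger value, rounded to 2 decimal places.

breed at age 10: R₀ = 0.84 × (5 + 0.31 × 21) = 0.84 × 11.5100 = 9.6684
delay to age 11: R₀ = 0.84 × (0.81 × 21) = 0.84 × 17.0100 = 14.2884
Higher: delay to age 11 (14.2884).

14.29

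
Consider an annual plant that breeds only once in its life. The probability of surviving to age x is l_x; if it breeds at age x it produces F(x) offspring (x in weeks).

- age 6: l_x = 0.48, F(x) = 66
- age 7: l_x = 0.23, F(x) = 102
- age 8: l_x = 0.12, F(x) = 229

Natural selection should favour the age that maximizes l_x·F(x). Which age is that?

6

Expected offspring if breeding at age x = l_x × F(x):
  age 6: 0.48 × 66 = 31.680
  age 7: 0.23 × 102 = 23.460
  age 8: 0.12 × 229 = 27.480
Maximum at age 6 (31.680).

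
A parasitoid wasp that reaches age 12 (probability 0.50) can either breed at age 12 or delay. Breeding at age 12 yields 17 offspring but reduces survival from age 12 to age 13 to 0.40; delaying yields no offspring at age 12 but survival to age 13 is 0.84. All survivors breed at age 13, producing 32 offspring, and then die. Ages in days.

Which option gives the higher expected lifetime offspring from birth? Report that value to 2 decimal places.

14.90

breed at age 12: R₀ = 0.50 × (17 + 0.40 × 32) = 0.50 × 29.8000 = 14.9000
delay to age 13: R₀ = 0.50 × (0.84 × 32) = 0.50 × 26.8800 = 13.4400
Higher: breed at age 12 (14.9000).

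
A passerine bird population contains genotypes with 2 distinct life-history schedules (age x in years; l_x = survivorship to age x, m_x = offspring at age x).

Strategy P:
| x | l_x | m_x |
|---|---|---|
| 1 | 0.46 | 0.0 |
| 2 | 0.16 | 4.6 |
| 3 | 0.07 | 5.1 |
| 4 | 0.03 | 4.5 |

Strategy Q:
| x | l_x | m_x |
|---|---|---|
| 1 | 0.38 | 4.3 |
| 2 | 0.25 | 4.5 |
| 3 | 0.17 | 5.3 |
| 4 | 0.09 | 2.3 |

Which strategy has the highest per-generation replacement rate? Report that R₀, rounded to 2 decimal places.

Strategy P: R₀ = 0.46×0.0 + 0.16×4.6 + 0.07×5.1 + 0.03×4.5 = 1.2280
Strategy Q: R₀ = 0.38×4.3 + 0.25×4.5 + 0.17×5.3 + 0.09×2.3 = 3.8670
Highest R₀: strategy Q with 3.8670.

3.87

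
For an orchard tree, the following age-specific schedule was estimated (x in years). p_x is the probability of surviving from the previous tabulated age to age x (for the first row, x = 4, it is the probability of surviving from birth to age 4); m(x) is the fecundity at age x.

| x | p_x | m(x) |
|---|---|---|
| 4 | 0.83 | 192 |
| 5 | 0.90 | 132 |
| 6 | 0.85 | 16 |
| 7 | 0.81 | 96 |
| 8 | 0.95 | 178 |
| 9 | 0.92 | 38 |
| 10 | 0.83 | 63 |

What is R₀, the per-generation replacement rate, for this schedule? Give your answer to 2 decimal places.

Survivorship from birth: l_x = p_4·p_5·…·p_x.
  l_4 = 0.83000
  l_5 = 0.74700
  l_6 = 0.63495
  l_7 = 0.51431
  l_8 = 0.48859
  l_9 = 0.44951
  l_10 = 0.37309
R₀ = Σ l_x m(x):
  age 4: 0.83000 × 192 = 159.3600
  age 5: 0.74700 × 132 = 98.6040
  age 6: 0.63495 × 16 = 10.1592
  age 7: 0.51431 × 96 = 49.3738
  age 8: 0.48859 × 178 = 86.9690
  age 9: 0.44951 × 38 = 17.0814
  age 10: 0.37309 × 63 = 23.5047
R₀ = 159.3600 + 98.6040 + 10.1592 + 49.3738 + 86.9690 + 17.0814 + 23.5047 = 445.0520

445.05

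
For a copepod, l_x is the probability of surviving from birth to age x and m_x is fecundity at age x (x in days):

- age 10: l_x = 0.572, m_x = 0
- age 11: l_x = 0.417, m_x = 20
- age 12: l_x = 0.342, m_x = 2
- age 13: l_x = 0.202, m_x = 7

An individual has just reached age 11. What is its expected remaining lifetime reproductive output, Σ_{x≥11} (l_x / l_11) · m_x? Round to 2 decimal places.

25.03

l_11 = 0.417. Conditional survival from age 11 to x is l_x / l_11.
  x=11: (0.417/0.417) × 20 = 20.0000
  x=12: (0.342/0.417) × 2 = 1.6403
  x=13: (0.202/0.417) × 7 = 3.3909
Sum = 20.0000 + 1.6403 + 3.3909 = 25.0312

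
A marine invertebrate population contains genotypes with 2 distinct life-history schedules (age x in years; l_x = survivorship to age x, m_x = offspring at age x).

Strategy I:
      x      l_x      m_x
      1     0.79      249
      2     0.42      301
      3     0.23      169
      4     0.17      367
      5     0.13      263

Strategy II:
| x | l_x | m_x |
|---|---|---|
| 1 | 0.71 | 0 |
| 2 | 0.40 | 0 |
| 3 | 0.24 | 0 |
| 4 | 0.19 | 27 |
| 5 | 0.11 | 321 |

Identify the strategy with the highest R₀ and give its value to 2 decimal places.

458.58

Strategy I: R₀ = 0.79×249 + 0.42×301 + 0.23×169 + 0.17×367 + 0.13×263 = 458.5800
Strategy II: R₀ = 0.71×0 + 0.40×0 + 0.24×0 + 0.19×27 + 0.11×321 = 40.4400
Highest R₀: strategy I with 458.5800.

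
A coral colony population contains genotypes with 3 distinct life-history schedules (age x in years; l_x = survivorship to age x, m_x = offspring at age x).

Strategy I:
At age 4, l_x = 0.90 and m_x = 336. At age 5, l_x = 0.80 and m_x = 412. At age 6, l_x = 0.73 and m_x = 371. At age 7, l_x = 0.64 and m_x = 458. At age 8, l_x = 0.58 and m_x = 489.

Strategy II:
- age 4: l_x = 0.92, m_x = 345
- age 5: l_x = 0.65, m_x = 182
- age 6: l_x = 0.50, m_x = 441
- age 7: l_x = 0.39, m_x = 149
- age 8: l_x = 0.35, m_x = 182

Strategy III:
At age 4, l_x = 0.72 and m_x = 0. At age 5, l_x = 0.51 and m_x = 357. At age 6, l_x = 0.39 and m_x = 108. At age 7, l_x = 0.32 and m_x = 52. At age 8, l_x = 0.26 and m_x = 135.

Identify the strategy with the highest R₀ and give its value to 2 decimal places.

1479.57

Strategy I: R₀ = 0.90×336 + 0.80×412 + 0.73×371 + 0.64×458 + 0.58×489 = 1479.5700
Strategy II: R₀ = 0.92×345 + 0.65×182 + 0.50×441 + 0.39×149 + 0.35×182 = 778.0100
Strategy III: R₀ = 0.72×0 + 0.51×357 + 0.39×108 + 0.32×52 + 0.26×135 = 275.9300
Highest R₀: strategy I with 1479.5700.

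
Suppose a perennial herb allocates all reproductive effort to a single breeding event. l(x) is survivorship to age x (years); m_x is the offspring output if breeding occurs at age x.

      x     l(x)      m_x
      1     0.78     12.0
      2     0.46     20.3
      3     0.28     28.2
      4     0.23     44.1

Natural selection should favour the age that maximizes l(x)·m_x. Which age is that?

Expected offspring if breeding at age x = l(x) × m_x:
  age 1: 0.78 × 12.0 = 9.360
  age 2: 0.46 × 20.3 = 9.338
  age 3: 0.28 × 28.2 = 7.896
  age 4: 0.23 × 44.1 = 10.143
Maximum at age 4 (10.143).

4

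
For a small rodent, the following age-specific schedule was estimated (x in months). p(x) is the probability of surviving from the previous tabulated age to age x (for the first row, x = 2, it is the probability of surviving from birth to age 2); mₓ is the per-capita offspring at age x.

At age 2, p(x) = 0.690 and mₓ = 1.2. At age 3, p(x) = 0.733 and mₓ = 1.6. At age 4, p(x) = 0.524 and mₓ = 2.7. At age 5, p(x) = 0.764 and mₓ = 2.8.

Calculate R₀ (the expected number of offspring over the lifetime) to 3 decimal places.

2.920

Survivorship from birth: l_x = p_2·p_3·…·p_x.
  l_2 = 0.69000
  l_3 = 0.50577
  l_4 = 0.26502
  l_5 = 0.20248
R₀ = Σ l_x mₓ:
  age 2: 0.69000 × 1.2 = 0.8280
  age 3: 0.50577 × 1.6 = 0.8092
  age 4: 0.26502 × 2.7 = 0.7156
  age 5: 0.20248 × 2.8 = 0.5669
R₀ = 0.8280 + 0.8092 + 0.7156 + 0.5669 = 2.9197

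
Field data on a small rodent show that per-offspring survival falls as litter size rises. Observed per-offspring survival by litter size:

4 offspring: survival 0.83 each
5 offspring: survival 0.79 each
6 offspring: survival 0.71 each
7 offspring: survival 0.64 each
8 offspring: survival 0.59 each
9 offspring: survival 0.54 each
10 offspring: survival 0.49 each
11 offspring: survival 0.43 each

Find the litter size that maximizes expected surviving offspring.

Expected surviving offspring = c × s(c):
  c=4: 4 × 0.83 = 3.320
  c=5: 5 × 0.79 = 3.950
  c=6: 6 × 0.71 = 4.260
  c=7: 7 × 0.64 = 4.480
  c=8: 8 × 0.59 = 4.720
  c=9: 9 × 0.54 = 4.860
  c=10: 10 × 0.49 = 4.900
  c=11: 11 × 0.43 = 4.730
Maximum at c = 10 (4.900 surviving offspring).

10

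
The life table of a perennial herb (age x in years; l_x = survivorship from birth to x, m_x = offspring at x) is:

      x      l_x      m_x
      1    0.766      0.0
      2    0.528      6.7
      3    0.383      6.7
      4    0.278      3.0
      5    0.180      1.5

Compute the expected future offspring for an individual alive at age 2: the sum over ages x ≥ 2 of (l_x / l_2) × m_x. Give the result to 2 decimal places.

13.65

l_2 = 0.528. Conditional survival from age 2 to x is l_x / l_2.
  x=2: (0.528/0.528) × 6.7 = 6.7000
  x=3: (0.383/0.528) × 6.7 = 4.8600
  x=4: (0.278/0.528) × 3.0 = 1.5795
  x=5: (0.180/0.528) × 1.5 = 0.5114
Sum = 6.7000 + 4.8600 + 1.5795 + 0.5114 = 13.6509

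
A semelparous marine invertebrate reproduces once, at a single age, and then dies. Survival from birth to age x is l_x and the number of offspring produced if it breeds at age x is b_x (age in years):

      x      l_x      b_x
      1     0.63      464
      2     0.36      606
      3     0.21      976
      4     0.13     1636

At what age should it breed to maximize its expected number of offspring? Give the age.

Expected offspring if breeding at age x = l_x × b_x:
  age 1: 0.63 × 464 = 292.320
  age 2: 0.36 × 606 = 218.160
  age 3: 0.21 × 976 = 204.960
  age 4: 0.13 × 1636 = 212.680
Maximum at age 1 (292.320).

1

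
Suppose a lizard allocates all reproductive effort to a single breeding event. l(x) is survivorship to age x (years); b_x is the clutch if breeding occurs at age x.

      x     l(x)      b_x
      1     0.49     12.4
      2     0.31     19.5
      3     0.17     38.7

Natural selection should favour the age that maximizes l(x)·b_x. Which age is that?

Expected offspring if breeding at age x = l(x) × b_x:
  age 1: 0.49 × 12.4 = 6.076
  age 2: 0.31 × 19.5 = 6.045
  age 3: 0.17 × 38.7 = 6.579
Maximum at age 3 (6.579).

3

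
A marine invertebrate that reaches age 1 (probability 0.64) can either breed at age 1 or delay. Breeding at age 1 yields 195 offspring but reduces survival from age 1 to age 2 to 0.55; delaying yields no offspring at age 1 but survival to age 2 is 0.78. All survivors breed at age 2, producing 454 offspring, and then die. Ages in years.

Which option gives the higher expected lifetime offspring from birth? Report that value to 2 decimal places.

284.61

breed at age 1: R₀ = 0.64 × (195 + 0.55 × 454) = 0.64 × 444.7000 = 284.6080
delay to age 2: R₀ = 0.64 × (0.78 × 454) = 0.64 × 354.1200 = 226.6368
Higher: breed at age 1 (284.6080).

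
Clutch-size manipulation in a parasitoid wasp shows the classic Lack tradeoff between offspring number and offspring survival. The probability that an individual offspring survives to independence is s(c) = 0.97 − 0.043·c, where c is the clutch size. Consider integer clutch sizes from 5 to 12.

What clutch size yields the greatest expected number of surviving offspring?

Expected surviving offspring = c × s(c):
  c=5: 5 × 0.755 = 3.775
  c=6: 6 × 0.712 = 4.272
  c=7: 7 × 0.669 = 4.683
  c=8: 8 × 0.626 = 5.008
  c=9: 9 × 0.583 = 5.247
  c=10: 10 × 0.540 = 5.400
  c=11: 11 × 0.497 = 5.467
  c=12: 12 × 0.454 = 5.448
Maximum at c = 11 (5.467 surviving offspring).

11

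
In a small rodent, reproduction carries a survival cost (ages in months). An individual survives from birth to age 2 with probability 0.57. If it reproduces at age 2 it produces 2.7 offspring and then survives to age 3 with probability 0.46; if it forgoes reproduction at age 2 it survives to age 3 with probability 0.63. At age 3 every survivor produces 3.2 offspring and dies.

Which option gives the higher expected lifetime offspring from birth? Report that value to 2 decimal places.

2.38

breed at age 2: R₀ = 0.57 × (2.7 + 0.46 × 3.2) = 0.57 × 4.1720 = 2.3780
delay to age 3: R₀ = 0.57 × (0.63 × 3.2) = 0.57 × 2.0160 = 1.1491
Higher: breed at age 2 (2.3780).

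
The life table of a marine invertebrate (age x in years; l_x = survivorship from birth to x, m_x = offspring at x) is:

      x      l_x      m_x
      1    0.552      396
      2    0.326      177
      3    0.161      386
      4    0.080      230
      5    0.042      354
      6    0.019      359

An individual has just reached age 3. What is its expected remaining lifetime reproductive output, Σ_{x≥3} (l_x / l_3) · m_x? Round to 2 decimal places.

l_3 = 0.161. Conditional survival from age 3 to x is l_x / l_3.
  x=3: (0.161/0.161) × 386 = 386.0000
  x=4: (0.080/0.161) × 230 = 114.2857
  x=5: (0.042/0.161) × 354 = 92.3478
  x=6: (0.019/0.161) × 359 = 42.3665
Sum = 386.0000 + 114.2857 + 92.3478 + 42.3665 = 635.0000

635.00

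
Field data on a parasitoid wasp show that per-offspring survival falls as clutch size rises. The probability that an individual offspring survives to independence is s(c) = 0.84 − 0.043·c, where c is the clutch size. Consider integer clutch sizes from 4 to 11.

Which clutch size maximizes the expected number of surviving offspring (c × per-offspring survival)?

10

Expected surviving offspring = c × s(c):
  c=4: 4 × 0.668 = 2.672
  c=5: 5 × 0.625 = 3.125
  c=6: 6 × 0.582 = 3.492
  c=7: 7 × 0.539 = 3.773
  c=8: 8 × 0.496 = 3.968
  c=9: 9 × 0.453 = 4.077
  c=10: 10 × 0.410 = 4.100
  c=11: 11 × 0.367 = 4.037
Maximum at c = 10 (4.100 surviving offspring).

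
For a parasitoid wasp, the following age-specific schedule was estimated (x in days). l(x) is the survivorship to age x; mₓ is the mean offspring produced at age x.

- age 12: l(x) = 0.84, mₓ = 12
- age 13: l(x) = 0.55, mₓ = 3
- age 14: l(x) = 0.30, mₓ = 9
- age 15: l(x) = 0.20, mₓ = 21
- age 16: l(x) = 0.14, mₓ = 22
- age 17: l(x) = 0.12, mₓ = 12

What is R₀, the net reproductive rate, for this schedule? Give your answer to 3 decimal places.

23.150

R₀ = Σ l(x) mₓ:
  age 12: 0.84 × 12 = 10.0800
  age 13: 0.55 × 3 = 1.6500
  age 14: 0.30 × 9 = 2.7000
  age 15: 0.20 × 21 = 4.2000
  age 16: 0.14 × 22 = 3.0800
  age 17: 0.12 × 12 = 1.4400
R₀ = 10.0800 + 1.6500 + 2.7000 + 4.2000 + 3.0800 + 1.4400 = 23.1500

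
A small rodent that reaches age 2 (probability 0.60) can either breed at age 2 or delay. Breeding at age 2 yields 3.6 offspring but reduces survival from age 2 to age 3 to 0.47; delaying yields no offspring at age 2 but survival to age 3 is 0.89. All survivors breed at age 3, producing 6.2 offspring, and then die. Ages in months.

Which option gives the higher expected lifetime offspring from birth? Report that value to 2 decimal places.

3.91

breed at age 2: R₀ = 0.60 × (3.6 + 0.47 × 6.2) = 0.60 × 6.5140 = 3.9084
delay to age 3: R₀ = 0.60 × (0.89 × 6.2) = 0.60 × 5.5180 = 3.3108
Higher: breed at age 2 (3.9084).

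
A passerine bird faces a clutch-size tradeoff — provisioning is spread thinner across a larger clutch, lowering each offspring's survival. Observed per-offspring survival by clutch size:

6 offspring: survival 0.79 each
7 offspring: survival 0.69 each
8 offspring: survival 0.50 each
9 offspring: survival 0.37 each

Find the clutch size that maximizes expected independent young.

7

Expected independent young = c × s(c):
  c=6: 6 × 0.79 = 4.740
  c=7: 7 × 0.69 = 4.830
  c=8: 8 × 0.50 = 4.000
  c=9: 9 × 0.37 = 3.330
Maximum at c = 7 (4.830 independent young).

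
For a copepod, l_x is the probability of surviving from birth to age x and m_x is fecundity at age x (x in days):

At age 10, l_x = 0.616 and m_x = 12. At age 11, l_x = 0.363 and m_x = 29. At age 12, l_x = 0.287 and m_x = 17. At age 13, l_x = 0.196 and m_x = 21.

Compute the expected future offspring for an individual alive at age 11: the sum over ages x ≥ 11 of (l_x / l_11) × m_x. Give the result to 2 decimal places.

l_11 = 0.363. Conditional survival from age 11 to x is l_x / l_11.
  x=11: (0.363/0.363) × 29 = 29.0000
  x=12: (0.287/0.363) × 17 = 13.4408
  x=13: (0.196/0.363) × 21 = 11.3388
Sum = 29.0000 + 13.4408 + 11.3388 = 53.7796

53.78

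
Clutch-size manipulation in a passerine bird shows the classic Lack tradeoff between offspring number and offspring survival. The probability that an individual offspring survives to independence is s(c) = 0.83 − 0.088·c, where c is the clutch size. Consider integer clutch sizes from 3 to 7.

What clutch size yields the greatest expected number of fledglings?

Expected fledglings = c × s(c):
  c=3: 3 × 0.566 = 1.698
  c=4: 4 × 0.478 = 1.912
  c=5: 5 × 0.390 = 1.950
  c=6: 6 × 0.302 = 1.812
  c=7: 7 × 0.214 = 1.498
Maximum at c = 5 (1.950 fledglings).

5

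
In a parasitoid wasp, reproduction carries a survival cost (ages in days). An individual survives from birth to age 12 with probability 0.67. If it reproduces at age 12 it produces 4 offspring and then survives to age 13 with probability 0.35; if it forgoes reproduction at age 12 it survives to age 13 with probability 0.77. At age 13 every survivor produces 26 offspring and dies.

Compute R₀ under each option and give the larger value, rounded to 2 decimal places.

breed at age 12: R₀ = 0.67 × (4 + 0.35 × 26) = 0.67 × 13.1000 = 8.7770
delay to age 13: R₀ = 0.67 × (0.77 × 26) = 0.67 × 20.0200 = 13.4134
Higher: delay to age 13 (13.4134).

13.41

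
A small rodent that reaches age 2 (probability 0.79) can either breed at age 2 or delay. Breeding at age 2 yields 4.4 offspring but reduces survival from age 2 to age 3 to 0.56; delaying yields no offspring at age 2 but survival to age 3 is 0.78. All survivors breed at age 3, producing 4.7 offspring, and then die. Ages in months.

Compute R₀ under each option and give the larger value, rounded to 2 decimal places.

breed at age 2: R₀ = 0.79 × (4.4 + 0.56 × 4.7) = 0.79 × 7.0320 = 5.5553
delay to age 3: R₀ = 0.79 × (0.78 × 4.7) = 0.79 × 3.6660 = 2.8961
Higher: breed at age 2 (5.5553).

5.56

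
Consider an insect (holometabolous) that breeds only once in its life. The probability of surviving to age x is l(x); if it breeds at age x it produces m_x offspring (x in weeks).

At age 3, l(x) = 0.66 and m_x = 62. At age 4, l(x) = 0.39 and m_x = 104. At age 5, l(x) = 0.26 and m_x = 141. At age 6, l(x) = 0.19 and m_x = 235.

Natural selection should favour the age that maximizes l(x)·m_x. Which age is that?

Expected offspring if breeding at age x = l(x) × m_x:
  age 3: 0.66 × 62 = 40.920
  age 4: 0.39 × 104 = 40.560
  age 5: 0.26 × 141 = 36.660
  age 6: 0.19 × 235 = 44.650
Maximum at age 6 (44.650).

6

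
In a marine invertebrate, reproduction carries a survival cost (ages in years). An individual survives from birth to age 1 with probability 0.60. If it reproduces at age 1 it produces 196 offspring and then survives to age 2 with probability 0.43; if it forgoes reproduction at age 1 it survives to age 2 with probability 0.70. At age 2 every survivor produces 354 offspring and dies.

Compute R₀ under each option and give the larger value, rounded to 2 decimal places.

208.93

breed at age 1: R₀ = 0.60 × (196 + 0.43 × 354) = 0.60 × 348.2200 = 208.9320
delay to age 2: R₀ = 0.60 × (0.70 × 354) = 0.60 × 247.8000 = 148.6800
Higher: breed at age 1 (208.9320).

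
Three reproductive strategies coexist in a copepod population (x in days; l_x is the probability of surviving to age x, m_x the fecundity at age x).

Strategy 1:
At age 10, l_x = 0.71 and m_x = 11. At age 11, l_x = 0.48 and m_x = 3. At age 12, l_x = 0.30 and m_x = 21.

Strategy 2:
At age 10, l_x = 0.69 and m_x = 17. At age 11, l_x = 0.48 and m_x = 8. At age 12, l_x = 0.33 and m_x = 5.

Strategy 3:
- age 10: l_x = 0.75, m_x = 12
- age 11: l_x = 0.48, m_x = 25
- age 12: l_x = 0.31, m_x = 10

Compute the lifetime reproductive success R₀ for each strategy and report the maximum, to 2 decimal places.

24.10

Strategy 1: R₀ = 0.71×11 + 0.48×3 + 0.30×21 = 15.5500
Strategy 2: R₀ = 0.69×17 + 0.48×8 + 0.33×5 = 17.2200
Strategy 3: R₀ = 0.75×12 + 0.48×25 + 0.31×10 = 24.1000
Highest R₀: strategy 3 with 24.1000.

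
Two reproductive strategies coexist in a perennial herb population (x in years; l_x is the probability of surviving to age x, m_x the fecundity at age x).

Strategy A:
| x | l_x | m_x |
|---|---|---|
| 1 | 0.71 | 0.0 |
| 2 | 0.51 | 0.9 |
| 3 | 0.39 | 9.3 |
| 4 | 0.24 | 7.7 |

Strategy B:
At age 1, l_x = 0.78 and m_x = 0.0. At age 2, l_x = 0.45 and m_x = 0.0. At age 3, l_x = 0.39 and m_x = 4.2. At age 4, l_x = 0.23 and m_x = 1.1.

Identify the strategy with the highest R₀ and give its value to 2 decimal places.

5.93

Strategy A: R₀ = 0.71×0.0 + 0.51×0.9 + 0.39×9.3 + 0.24×7.7 = 5.9340
Strategy B: R₀ = 0.78×0.0 + 0.45×0.0 + 0.39×4.2 + 0.23×1.1 = 1.8910
Highest R₀: strategy A with 5.9340.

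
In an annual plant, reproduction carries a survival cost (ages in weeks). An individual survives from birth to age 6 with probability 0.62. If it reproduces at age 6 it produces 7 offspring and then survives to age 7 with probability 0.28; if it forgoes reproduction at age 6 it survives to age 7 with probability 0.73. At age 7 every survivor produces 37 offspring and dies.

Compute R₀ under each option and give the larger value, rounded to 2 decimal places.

16.75

breed at age 6: R₀ = 0.62 × (7 + 0.28 × 37) = 0.62 × 17.3600 = 10.7632
delay to age 7: R₀ = 0.62 × (0.73 × 37) = 0.62 × 27.0100 = 16.7462
Higher: delay to age 7 (16.7462).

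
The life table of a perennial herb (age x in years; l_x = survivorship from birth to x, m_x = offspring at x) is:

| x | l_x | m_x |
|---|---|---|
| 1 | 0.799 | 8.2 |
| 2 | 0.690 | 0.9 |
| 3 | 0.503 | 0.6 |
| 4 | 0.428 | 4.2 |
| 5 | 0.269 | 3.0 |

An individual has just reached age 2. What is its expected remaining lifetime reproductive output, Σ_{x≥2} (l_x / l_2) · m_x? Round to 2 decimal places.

5.11

l_2 = 0.690. Conditional survival from age 2 to x is l_x / l_2.
  x=2: (0.690/0.690) × 0.9 = 0.9000
  x=3: (0.503/0.690) × 0.6 = 0.4374
  x=4: (0.428/0.690) × 4.2 = 2.6052
  x=5: (0.269/0.690) × 3.0 = 1.1696
Sum = 0.9000 + 0.4374 + 2.6052 + 1.1696 = 5.1122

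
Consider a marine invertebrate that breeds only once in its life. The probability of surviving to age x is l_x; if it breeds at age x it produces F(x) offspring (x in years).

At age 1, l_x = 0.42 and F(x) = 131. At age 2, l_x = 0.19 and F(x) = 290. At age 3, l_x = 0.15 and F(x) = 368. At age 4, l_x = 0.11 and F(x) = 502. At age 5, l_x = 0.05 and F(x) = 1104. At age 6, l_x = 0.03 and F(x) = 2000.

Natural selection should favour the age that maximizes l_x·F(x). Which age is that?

6

Expected offspring if breeding at age x = l_x × F(x):
  age 1: 0.42 × 131 = 55.020
  age 2: 0.19 × 290 = 55.100
  age 3: 0.15 × 368 = 55.200
  age 4: 0.11 × 502 = 55.220
  age 5: 0.05 × 1104 = 55.200
  age 6: 0.03 × 2000 = 60.000
Maximum at age 6 (60.000).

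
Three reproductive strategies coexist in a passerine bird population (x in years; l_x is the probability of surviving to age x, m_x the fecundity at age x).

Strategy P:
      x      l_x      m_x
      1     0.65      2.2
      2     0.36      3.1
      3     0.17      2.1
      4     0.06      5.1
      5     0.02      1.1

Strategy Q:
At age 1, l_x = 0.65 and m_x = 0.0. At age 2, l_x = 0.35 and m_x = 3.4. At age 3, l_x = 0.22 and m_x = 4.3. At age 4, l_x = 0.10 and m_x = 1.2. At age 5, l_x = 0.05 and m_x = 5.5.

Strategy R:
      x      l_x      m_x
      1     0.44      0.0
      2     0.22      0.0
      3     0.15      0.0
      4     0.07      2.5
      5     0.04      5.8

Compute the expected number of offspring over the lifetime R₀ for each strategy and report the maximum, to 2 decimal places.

Strategy P: R₀ = 0.65×2.2 + 0.36×3.1 + 0.17×2.1 + 0.06×5.1 + 0.02×1.1 = 3.2310
Strategy Q: R₀ = 0.65×0.0 + 0.35×3.4 + 0.22×4.3 + 0.10×1.2 + 0.05×5.5 = 2.5310
Strategy R: R₀ = 0.44×0.0 + 0.22×0.0 + 0.15×0.0 + 0.07×2.5 + 0.04×5.8 = 0.4070
Highest R₀: strategy P with 3.2310.

3.23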